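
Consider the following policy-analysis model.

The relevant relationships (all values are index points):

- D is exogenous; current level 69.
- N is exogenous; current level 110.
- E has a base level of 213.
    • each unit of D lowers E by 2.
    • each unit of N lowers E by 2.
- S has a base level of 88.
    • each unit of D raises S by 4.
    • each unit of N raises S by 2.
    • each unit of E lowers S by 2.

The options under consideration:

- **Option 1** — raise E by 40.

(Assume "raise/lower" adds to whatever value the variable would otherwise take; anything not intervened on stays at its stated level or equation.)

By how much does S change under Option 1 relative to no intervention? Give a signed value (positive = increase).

Baseline:
  D = 69
  N = 110
  E = 213 − 2·69 − 2·110 = -145
  S = 88 + 4·69 + 2·110 − 2·(-145) = 874
Option 1 (E + 40):
  D = 69
  N = 110
  E = 213 − 2·69 − 2·110 (+40 from intervention) = -105
  S = 88 + 4·69 + 2·110 − 2·(-105) = 794
Change in S: 794 − 874 = -80

-80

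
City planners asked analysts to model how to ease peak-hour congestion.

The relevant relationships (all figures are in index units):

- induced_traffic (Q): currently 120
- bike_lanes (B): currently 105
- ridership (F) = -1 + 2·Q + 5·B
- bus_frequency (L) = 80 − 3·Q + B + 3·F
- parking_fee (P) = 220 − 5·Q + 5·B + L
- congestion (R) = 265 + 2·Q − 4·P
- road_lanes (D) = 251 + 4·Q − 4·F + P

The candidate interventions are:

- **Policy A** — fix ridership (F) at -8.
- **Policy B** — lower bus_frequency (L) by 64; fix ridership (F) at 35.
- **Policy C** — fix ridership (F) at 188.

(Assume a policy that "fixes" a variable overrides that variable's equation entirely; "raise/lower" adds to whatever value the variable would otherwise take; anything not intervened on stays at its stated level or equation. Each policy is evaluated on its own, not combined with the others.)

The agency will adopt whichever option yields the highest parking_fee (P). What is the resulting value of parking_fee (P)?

Policy A (F := -8):
  Q = 120
  B = 105
  F = -8
  L = 80 − 3·120 + 105 + 3·(-8) = -199
  P = 220 − 5·120 + 5·105 + (-199) = -54
Policy B (L − 64, F := 35):
  Q = 120
  B = 105
  F = 35
  L = 80 − 3·120 + 105 + 3·35 (−64 from intervention) = -134
  P = 220 − 5·120 + 5·105 + (-134) = 11
Policy C (F := 188):
  Q = 120
  B = 105
  F = 188
  L = 80 − 3·120 + 105 + 3·188 = 389
  P = 220 − 5·120 + 5·105 + 389 = 534
Comparing — Policy A: P=-54, Policy B: P=11, Policy C: P=534. Highest is 534 (Policy C).

534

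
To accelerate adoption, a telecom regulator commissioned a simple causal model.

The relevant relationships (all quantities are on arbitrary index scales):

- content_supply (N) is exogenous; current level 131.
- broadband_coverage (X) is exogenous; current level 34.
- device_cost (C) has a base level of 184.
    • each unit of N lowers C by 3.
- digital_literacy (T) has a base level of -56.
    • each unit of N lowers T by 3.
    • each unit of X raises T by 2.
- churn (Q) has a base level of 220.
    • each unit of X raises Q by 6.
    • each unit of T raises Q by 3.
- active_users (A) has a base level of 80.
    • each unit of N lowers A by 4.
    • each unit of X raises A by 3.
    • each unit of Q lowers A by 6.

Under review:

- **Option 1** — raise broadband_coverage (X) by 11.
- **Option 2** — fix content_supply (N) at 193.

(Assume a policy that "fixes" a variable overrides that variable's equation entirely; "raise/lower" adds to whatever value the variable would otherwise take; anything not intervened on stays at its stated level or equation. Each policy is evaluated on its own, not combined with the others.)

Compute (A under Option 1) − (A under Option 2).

Option 1 (X + 11):
  N = 131
  X = 34 + 11 = 45
  T = -56 − 3·131 + 2·45 = -359
  Q = 220 + 6·45 + 3·(-359) = -587
  A = 80 − 4·131 + 3·45 − 6·(-587) = 3213
Option 2 (N := 193):
  N = 193
  X = 34
  T = -56 − 3·193 + 2·34 = -567
  Q = 220 + 6·34 + 3·(-567) = -1277
  A = 80 − 4·193 + 3·34 − 6·(-1277) = 7072
A: 3213 − 7072 = -3859

-3859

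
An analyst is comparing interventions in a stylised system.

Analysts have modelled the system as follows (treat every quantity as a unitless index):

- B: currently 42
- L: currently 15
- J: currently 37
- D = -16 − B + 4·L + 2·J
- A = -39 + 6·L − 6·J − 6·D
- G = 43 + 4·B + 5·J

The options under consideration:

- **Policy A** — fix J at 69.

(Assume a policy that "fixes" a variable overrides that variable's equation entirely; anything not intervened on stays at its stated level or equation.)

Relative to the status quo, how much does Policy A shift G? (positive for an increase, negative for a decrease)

160

Baseline:
  B = 42
  J = 37
  G = 43 + 4·42 + 5·37 = 396
Policy A (J := 69):
  B = 42
  J = 69
  G = 43 + 4·42 + 5·69 = 556
Change in G: 556 − 396 = 160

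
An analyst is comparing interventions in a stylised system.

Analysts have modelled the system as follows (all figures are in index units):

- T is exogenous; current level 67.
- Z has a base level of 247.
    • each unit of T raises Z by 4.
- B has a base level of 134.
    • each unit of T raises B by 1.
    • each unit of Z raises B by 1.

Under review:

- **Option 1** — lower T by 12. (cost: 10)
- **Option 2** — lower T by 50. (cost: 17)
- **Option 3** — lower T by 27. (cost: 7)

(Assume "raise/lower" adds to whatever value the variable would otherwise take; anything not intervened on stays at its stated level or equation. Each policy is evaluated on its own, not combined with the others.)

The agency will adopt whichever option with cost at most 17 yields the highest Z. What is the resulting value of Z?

467

Option 1 (T − 12):
  T = 67 − 12 = 55
  Z = 247 + 4·55 = 467
Option 2 (T − 50):
  T = 67 − 50 = 17
  Z = 247 + 4·17 = 315
Option 3 (T − 27):
  T = 67 − 27 = 40
  Z = 247 + 4·40 = 407
Comparing — Option 1: Z=467, Option 2: Z=315, Option 3: Z=407. Highest is 467 (Option 1).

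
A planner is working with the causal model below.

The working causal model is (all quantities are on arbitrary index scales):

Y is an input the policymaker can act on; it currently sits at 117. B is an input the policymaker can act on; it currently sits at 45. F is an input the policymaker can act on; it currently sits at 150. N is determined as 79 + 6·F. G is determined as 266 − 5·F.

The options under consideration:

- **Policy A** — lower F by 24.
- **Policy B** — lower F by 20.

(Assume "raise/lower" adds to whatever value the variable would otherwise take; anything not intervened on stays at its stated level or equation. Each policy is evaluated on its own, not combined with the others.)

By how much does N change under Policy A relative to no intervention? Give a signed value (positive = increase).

Baseline:
  F = 150
  N = 79 + 6·150 = 979
Policy A (F − 24):
  F = 150 − 24 = 126
  N = 79 + 6·126 = 835
Change in N: 835 − 979 = -144

-144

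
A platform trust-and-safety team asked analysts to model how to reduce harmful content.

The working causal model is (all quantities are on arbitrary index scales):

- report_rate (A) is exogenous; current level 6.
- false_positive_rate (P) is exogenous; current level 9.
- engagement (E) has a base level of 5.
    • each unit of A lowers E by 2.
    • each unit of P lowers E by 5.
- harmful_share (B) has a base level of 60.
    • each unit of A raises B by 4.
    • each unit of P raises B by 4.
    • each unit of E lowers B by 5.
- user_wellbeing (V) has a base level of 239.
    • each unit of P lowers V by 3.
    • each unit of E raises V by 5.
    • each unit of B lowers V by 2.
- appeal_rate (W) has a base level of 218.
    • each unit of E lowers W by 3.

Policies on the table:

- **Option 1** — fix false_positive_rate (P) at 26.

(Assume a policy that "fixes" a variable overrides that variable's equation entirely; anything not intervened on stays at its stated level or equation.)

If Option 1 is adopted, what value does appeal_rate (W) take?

629

Option 1 (P := 26):
  A = 6
  P = 26
  E = 5 − 2·6 − 5·26 = -137
  W = 218 − 3·(-137) = 629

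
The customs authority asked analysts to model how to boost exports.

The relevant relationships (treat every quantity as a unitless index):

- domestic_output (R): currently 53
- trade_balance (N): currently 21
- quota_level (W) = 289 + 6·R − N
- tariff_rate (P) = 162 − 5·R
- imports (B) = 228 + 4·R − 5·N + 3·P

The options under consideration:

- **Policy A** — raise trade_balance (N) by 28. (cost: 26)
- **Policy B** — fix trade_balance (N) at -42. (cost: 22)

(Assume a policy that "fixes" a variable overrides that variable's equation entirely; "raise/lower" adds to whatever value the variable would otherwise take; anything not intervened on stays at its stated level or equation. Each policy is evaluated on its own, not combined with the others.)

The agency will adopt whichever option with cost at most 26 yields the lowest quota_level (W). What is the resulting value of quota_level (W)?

Policy A (N + 28):
  R = 53
  N = 21 + 28 = 49
  W = 289 + 6·53 − 49 = 558
Policy B (N := -42):
  R = 53
  N = -42
  W = 289 + 6·53 − (-42) = 649
Comparing — Policy A: W=558, Policy B: W=649. Lowest is 558 (Policy A).

558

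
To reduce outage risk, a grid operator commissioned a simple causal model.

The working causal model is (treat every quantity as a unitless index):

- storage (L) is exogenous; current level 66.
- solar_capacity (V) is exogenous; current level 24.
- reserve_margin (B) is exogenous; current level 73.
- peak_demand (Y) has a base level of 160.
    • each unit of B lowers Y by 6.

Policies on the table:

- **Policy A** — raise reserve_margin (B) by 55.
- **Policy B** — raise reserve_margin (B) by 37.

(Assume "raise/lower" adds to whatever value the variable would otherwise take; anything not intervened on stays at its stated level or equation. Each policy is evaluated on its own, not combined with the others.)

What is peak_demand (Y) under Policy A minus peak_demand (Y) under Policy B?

-108

Policy A (B + 55):
  B = 73 + 55 = 128
  Y = 160 − 6·128 = -608
Policy B (B + 37):
  B = 73 + 37 = 110
  Y = 160 − 6·110 = -500
Y: -608 − (-500) = -108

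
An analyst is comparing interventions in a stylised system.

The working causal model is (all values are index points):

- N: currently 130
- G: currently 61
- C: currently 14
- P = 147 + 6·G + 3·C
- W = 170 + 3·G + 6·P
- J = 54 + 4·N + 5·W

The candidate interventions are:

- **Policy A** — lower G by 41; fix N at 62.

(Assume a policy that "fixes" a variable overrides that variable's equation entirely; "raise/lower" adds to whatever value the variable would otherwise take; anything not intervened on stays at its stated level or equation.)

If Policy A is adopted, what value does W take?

Policy A (G − 41, N := 62):
  G = 61 − 41 = 20
  C = 14
  P = 147 + 6·20 + 3·14 = 309
  W = 170 + 3·20 + 6·309 = 2084

2084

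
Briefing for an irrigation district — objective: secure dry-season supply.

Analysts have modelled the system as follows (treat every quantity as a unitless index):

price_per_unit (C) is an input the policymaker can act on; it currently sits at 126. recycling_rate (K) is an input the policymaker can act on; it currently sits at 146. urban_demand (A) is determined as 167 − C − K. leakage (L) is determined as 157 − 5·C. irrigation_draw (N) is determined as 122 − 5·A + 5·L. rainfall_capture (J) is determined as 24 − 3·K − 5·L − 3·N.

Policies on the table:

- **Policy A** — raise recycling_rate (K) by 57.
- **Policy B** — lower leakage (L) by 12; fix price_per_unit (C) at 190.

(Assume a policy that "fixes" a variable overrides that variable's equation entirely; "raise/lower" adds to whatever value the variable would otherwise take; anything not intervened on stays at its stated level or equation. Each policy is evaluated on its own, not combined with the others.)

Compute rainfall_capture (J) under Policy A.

Policy A (K + 57):
  C = 126
  K = 146 + 57 = 203
  A = 167 − 126 − 203 = -162
  L = 157 − 5·126 = -473
  N = 122 − 5·(-162) + 5·(-473) = -1433
  J = 24 − 3·203 − 5·(-473) − 3·(-1433) = 6079

6079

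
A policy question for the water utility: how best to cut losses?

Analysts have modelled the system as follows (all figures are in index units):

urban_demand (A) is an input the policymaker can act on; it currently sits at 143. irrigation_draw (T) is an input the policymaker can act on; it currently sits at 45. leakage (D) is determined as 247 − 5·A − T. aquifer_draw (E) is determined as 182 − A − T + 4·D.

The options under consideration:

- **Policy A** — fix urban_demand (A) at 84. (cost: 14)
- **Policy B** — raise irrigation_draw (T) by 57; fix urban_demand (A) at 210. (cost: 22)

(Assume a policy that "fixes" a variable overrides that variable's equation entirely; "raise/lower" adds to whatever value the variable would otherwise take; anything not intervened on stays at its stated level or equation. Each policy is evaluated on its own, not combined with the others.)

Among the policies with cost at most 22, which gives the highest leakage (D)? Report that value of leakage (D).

-218

Policy A (A := 84):
  A = 84
  T = 45
  D = 247 − 5·84 − 45 = -218
Policy B (T + 57, A := 210):
  A = 210
  T = 45 + 57 = 102
  D = 247 − 5·210 − 102 = -905
Comparing — Policy A: D=-218, Policy B: D=-905. Highest is -218 (Policy A).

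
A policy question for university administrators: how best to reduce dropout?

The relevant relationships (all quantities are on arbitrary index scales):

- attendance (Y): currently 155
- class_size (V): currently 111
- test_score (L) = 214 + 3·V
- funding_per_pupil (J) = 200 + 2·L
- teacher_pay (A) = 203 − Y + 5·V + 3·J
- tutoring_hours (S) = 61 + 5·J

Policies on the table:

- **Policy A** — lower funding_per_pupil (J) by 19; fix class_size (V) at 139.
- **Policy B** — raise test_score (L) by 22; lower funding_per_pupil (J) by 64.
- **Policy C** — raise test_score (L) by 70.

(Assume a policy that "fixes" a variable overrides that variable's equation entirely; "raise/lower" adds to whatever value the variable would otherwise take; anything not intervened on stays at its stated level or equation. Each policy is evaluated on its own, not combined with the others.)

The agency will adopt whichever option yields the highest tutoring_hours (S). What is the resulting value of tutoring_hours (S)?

Policy A (J − 19, V := 139):
  V = 139
  L = 214 + 3·139 = 631
  J = 200 + 2·631 (−19 from intervention) = 1443
  S = 61 + 5·1443 = 7276
Policy B (L + 22, J − 64):
  V = 111
  L = 214 + 3·111 (+22 from intervention) = 569
  J = 200 + 2·569 (−64 from intervention) = 1274
  S = 61 + 5·1274 = 6431
Policy C (L + 70):
  V = 111
  L = 214 + 3·111 (+70 from intervention) = 617
  J = 200 + 2·617 = 1434
  S = 61 + 5·1434 = 7231
Comparing — Policy A: S=7276, Policy B: S=6431, Policy C: S=7231. Highest is 7276 (Policy A).

7276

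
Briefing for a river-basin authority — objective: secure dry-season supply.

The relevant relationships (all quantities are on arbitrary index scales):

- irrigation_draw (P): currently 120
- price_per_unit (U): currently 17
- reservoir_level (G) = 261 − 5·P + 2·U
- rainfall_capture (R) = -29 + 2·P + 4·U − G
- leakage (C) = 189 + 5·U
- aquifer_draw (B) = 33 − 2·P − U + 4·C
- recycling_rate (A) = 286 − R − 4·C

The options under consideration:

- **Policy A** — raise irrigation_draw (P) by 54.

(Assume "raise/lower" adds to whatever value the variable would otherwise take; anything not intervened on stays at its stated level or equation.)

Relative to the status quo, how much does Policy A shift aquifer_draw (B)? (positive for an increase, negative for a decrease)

-108

Baseline:
  P = 120
  U = 17
  C = 189 + 5·17 = 274
  B = 33 − 2·120 − 17 + 4·274 = 872
Policy A (P + 54):
  P = 120 + 54 = 174
  U = 17
  C = 189 + 5·17 = 274
  B = 33 − 2·174 − 17 + 4·274 = 764
Change in B: 764 − 872 = -108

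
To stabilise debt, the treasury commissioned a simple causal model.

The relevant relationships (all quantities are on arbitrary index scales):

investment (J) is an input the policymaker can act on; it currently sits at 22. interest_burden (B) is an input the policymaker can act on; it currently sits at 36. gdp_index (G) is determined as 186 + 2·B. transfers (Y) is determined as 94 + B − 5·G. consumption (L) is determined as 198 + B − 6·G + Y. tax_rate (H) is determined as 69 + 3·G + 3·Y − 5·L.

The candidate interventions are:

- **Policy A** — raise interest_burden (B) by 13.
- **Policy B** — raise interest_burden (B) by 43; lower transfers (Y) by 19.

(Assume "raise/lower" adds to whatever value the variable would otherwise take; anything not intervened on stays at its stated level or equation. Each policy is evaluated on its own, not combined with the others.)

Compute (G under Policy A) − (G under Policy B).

-60

Policy A (B + 13):
  B = 36 + 13 = 49
  G = 186 + 2·49 = 284
Policy B (B + 43, Y − 19):
  B = 36 + 43 = 79
  G = 186 + 2·79 = 344
G: 284 − 344 = -60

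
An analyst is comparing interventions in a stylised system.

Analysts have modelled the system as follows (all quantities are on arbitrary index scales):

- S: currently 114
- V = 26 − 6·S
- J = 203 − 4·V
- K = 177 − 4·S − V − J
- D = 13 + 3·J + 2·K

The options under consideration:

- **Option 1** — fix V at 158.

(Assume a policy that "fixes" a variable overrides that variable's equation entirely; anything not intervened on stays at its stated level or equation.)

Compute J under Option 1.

-429

Option 1 (V := 158):
  S = 114
  V = 158
  J = 203 − 4·158 = -429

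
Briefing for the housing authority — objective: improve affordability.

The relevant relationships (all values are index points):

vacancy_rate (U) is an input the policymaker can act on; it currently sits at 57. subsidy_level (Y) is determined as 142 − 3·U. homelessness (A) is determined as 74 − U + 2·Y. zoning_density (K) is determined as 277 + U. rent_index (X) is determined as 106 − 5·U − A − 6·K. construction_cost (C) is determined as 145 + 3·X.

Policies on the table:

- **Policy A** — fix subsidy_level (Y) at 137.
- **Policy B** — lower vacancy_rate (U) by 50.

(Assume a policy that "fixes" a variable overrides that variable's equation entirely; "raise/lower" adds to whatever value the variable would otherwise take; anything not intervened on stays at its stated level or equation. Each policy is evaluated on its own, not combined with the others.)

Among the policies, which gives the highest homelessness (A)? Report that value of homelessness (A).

309

Policy A (Y := 137):
  U = 57
  Y = 137
  A = 74 − 57 + 2·137 = 291
Policy B (U − 50):
  U = 57 − 50 = 7
  Y = 142 − 3·7 = 121
  A = 74 − 7 + 2·121 = 309
Comparing — Policy A: A=291, Policy B: A=309. Highest is 309 (Policy B).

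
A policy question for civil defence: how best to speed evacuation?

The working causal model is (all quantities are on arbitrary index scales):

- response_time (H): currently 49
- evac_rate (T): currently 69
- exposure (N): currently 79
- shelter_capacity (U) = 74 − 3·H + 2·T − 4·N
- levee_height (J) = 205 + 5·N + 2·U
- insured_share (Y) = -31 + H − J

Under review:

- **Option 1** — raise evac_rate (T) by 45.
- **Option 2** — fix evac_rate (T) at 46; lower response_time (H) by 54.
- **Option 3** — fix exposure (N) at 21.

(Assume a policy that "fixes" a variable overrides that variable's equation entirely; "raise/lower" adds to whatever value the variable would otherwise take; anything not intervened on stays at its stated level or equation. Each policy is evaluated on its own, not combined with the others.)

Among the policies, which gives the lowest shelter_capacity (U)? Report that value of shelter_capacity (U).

-161

Option 1 (T + 45):
  H = 49
  T = 69 + 45 = 114
  N = 79
  U = 74 − 3·49 + 2·114 − 4·79 = -161
Option 2 (T := 46, H − 54):
  H = 49 − 54 = -5
  T = 46
  N = 79
  U = 74 − 3·(-5) + 2·46 − 4·79 = -135
Option 3 (N := 21):
  H = 49
  T = 69
  N = 21
  U = 74 − 3·49 + 2·69 − 4·21 = -19
Comparing — Option 1: U=-161, Option 2: U=-135, Option 3: U=-19. Lowest is -161 (Option 1).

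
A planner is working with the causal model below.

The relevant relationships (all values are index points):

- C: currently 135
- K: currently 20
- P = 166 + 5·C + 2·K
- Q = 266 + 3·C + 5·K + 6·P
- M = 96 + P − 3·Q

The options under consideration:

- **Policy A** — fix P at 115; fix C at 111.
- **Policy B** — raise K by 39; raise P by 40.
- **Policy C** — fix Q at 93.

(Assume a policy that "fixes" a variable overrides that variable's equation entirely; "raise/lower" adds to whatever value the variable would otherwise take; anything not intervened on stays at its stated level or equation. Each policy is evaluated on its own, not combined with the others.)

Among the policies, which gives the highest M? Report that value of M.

698

Policy A (P := 115, C := 111):
  C = 111
  K = 20
  P = 115
  Q = 266 + 3·111 + 5·20 + 6·115 = 1389
  M = 96 + 115 − 3·1389 = -3956
Policy B (K + 39, P + 40):
  C = 135
  K = 20 + 39 = 59
  P = 166 + 5·135 + 2·59 (+40 from intervention) = 999
  Q = 266 + 3·135 + 5·59 + 6·999 = 6960
  M = 96 + 999 − 3·6960 = -19785
Policy C (Q := 93):
  C = 135
  K = 20
  P = 166 + 5·135 + 2·20 = 881
  Q = 93
  M = 96 + 881 − 3·93 = 698
Comparing — Policy A: M=-3956, Policy B: M=-19785, Policy C: M=698. Highest is 698 (Policy C).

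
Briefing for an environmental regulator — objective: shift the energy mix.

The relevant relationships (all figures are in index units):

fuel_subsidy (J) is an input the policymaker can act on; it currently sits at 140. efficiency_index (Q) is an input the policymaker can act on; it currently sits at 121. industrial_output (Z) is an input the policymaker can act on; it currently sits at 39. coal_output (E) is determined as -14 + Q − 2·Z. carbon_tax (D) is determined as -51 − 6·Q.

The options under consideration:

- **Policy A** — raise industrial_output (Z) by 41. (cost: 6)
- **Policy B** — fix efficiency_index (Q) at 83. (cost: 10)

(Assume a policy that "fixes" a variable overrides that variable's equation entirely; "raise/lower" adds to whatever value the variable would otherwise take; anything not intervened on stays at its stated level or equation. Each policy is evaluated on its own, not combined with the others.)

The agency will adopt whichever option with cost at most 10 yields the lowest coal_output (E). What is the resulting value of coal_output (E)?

Policy A (Z + 41):
  Q = 121
  Z = 39 + 41 = 80
  E = -14 + 121 − 2·80 = -53
Policy B (Q := 83):
  Q = 83
  Z = 39
  E = -14 + 83 − 2·39 = -9
Comparing — Policy A: E=-53, Policy B: E=-9. Lowest is -53 (Policy A).

-53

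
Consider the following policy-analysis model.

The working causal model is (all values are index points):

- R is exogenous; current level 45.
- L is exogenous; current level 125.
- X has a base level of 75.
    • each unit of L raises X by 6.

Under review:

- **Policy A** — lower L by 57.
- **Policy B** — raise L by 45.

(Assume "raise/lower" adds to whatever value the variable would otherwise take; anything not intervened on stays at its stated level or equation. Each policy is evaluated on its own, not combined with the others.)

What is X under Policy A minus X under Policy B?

Policy A (L − 57):
  L = 125 − 57 = 68
  X = 75 + 6·68 = 483
Policy B (L + 45):
  L = 125 + 45 = 170
  X = 75 + 6·170 = 1095
X: 483 − 1095 = -612

-612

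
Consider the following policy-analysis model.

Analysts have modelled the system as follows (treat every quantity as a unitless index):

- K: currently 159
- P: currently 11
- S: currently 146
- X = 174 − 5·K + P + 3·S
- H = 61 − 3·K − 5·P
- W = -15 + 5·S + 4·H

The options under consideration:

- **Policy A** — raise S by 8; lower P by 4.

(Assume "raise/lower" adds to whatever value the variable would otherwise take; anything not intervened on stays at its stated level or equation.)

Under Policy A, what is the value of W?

Policy A (S + 8, P − 4):
  K = 159
  P = 11 − 4 = 7
  S = 146 + 8 = 154
  H = 61 − 3·159 − 5·7 = -451
  W = -15 + 5·154 + 4·(-451) = -1049

-1049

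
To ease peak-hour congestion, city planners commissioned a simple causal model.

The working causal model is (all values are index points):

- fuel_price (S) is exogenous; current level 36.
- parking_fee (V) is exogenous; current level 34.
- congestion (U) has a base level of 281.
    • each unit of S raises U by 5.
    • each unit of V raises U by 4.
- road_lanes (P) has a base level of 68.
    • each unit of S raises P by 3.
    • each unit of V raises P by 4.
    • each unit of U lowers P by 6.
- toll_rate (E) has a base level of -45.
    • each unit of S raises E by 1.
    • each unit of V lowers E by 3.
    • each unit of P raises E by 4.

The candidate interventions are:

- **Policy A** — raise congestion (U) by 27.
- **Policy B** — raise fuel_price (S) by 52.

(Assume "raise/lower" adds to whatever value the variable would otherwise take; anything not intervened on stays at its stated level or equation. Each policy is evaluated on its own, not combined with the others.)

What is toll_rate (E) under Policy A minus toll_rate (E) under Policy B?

4916

Policy A (U + 27):
  S = 36
  V = 34
  U = 281 + 5·36 + 4·34 (+27 from intervention) = 624
  P = 68 + 3·36 + 4·34 − 6·624 = -3432
  E = -45 + 36 − 3·34 + 4·(-3432) = -13839
Policy B (S + 52):
  S = 36 + 52 = 88
  V = 34
  U = 281 + 5·88 + 4·34 = 857
  P = 68 + 3·88 + 4·34 − 6·857 = -4674
  E = -45 + 88 − 3·34 + 4·(-4674) = -18755
E: -13839 − (-18755) = 4916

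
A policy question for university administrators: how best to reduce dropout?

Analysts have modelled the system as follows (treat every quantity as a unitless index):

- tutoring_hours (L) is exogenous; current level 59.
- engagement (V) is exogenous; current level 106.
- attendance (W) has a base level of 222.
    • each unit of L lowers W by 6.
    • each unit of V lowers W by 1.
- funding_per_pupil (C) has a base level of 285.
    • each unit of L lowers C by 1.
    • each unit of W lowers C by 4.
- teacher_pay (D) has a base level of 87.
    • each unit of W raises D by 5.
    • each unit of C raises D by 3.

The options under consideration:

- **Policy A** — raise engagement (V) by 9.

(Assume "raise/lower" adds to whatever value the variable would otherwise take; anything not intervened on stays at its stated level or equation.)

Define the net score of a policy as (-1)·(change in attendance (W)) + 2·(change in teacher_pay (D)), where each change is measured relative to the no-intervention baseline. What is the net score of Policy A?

135

Baseline:
  L = 59
  V = 106
  W = 222 − 6·59 − 106 = -238
  C = 285 − 59 − 4·(-238) = 1178
  D = 87 + 5·(-238) + 3·1178 = 2431
Policy A (V + 9):
  L = 59
  V = 106 + 9 = 115
  W = 222 − 6·59 − 115 = -247
  C = 285 − 59 − 4·(-247) = 1214
  D = 87 + 5·(-247) + 3·1214 = 2494
ΔW = -247 − (-238) = -9; ΔD = 2494 − 2431 = 63
Score = (-1)·(-9) + 2·63 = 135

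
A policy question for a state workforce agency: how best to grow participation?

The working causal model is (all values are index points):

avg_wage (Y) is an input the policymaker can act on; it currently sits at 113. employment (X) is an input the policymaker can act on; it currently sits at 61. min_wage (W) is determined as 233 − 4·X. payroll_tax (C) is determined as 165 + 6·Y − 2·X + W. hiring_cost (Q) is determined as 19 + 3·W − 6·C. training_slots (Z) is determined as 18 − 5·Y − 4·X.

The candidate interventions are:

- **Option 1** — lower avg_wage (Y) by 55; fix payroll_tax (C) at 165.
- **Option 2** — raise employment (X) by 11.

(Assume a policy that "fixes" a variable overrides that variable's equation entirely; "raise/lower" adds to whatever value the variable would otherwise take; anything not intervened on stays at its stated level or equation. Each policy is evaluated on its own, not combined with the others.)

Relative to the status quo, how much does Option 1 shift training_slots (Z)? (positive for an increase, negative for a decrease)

Baseline:
  Y = 113
  X = 61
  Z = 18 − 5·113 − 4·61 = -791
Option 1 (Y − 55, C := 165):
  Y = 113 − 55 = 58
  X = 61
  Z = 18 − 5·58 − 4·61 = -516
Change in Z: -516 − (-791) = 275

275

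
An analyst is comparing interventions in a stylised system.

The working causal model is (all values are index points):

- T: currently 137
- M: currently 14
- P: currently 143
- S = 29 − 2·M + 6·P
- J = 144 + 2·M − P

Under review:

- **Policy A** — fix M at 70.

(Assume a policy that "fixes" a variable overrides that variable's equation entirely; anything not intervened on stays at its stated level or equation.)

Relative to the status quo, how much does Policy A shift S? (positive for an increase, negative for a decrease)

-112

Baseline:
  M = 14
  P = 143
  S = 29 − 2·14 + 6·143 = 859
Policy A (M := 70):
  M = 70
  P = 143
  S = 29 − 2·70 + 6·143 = 747
Change in S: 747 − 859 = -112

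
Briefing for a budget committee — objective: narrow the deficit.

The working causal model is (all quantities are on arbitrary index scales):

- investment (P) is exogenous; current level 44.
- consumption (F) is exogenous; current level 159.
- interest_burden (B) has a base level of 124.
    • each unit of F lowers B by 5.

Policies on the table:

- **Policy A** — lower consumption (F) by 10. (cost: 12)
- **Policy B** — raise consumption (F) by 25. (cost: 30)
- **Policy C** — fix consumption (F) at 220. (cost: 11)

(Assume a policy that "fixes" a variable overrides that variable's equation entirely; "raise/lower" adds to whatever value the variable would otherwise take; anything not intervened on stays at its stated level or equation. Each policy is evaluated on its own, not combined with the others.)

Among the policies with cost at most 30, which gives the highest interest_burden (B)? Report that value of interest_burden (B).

Policy A (F − 10):
  F = 159 − 10 = 149
  B = 124 − 5·149 = -621
Policy B (F + 25):
  F = 159 + 25 = 184
  B = 124 − 5·184 = -796
Policy C (F := 220):
  F = 220
  B = 124 − 5·220 = -976
Comparing — Policy A: B=-621, Policy B: B=-796, Policy C: B=-976. Highest is -621 (Policy A).

-621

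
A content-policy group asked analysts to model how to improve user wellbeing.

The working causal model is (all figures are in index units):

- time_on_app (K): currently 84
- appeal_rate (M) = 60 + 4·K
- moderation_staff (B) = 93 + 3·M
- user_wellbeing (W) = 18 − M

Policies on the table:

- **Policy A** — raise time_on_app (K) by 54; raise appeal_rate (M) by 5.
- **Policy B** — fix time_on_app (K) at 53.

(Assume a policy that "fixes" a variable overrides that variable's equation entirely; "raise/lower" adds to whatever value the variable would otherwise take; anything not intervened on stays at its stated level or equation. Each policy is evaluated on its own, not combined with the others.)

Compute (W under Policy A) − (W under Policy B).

-345

Policy A (K + 54, M + 5):
  K = 84 + 54 = 138
  M = 60 + 4·138 (+5 from intervention) = 617
  W = 18 − 617 = -599
Policy B (K := 53):
  K = 53
  M = 60 + 4·53 = 272
  W = 18 − 272 = -254
W: -599 − (-254) = -345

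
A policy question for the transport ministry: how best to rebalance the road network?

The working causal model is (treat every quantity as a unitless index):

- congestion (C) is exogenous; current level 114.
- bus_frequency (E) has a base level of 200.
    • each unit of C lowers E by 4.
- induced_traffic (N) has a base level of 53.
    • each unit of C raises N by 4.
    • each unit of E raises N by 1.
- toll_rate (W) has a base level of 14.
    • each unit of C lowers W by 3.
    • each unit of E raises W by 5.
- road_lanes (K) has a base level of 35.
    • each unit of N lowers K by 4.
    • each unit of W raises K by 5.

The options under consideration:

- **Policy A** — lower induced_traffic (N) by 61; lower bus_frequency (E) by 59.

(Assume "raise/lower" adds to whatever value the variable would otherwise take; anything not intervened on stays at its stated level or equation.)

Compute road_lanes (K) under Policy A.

-10012

Policy A (N − 61, E − 59):
  C = 114
  E = 200 − 4·114 (−59 from intervention) = -315
  N = 53 + 4·114 + (-315) (−61 from intervention) = 133
  W = 14 − 3·114 + 5·(-315) = -1903
  K = 35 − 4·133 + 5·(-1903) = -10012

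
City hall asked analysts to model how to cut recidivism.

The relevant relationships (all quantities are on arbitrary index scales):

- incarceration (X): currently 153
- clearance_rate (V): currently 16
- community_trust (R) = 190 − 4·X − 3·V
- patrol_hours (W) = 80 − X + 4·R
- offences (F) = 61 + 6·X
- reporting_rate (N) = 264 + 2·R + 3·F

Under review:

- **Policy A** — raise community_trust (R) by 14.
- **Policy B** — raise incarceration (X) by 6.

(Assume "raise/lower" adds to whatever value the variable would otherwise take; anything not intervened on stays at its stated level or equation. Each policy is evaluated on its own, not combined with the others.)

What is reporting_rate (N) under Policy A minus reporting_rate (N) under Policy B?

Policy A (R + 14):
  X = 153
  V = 16
  R = 190 − 4·153 − 3·16 (+14 from intervention) = -456
  F = 61 + 6·153 = 979
  N = 264 + 2·(-456) + 3·979 = 2289
Policy B (X + 6):
  X = 153 + 6 = 159
  V = 16
  R = 190 − 4·159 − 3·16 = -494
  F = 61 + 6·159 = 1015
  N = 264 + 2·(-494) + 3·1015 = 2321
N: 2289 − 2321 = -32

-32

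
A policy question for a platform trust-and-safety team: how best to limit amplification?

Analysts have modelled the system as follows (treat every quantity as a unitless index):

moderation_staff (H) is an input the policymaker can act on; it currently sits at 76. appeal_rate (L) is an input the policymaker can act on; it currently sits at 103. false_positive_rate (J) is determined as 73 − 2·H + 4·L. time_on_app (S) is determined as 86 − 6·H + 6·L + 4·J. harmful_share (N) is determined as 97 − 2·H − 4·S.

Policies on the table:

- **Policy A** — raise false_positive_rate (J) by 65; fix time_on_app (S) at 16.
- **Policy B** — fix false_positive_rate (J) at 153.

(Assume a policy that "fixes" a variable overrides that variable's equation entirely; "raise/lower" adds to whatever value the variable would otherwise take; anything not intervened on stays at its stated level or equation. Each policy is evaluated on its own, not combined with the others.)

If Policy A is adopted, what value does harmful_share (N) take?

Policy A (J + 65, S := 16):
  H = 76
  L = 103
  J = 73 − 2·76 + 4·103 (+65 from intervention) = 398
  S = 16
  N = 97 − 2·76 − 4·16 = -119

-119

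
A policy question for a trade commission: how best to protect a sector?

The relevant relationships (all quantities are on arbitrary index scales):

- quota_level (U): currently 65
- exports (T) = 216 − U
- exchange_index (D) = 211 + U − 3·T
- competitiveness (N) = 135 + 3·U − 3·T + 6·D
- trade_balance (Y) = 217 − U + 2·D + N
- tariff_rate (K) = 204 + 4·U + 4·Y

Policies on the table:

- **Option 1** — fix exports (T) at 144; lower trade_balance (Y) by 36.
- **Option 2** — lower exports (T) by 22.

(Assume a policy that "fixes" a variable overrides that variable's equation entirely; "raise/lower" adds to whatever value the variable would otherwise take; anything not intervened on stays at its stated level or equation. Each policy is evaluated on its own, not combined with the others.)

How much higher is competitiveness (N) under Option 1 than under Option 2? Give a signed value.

Option 1 (T := 144, Y − 36):
  U = 65
  T = 144
  D = 211 + 65 − 3·144 = -156
  N = 135 + 3·65 − 3·144 + 6·(-156) = -1038
Option 2 (T − 22):
  U = 65
  T = 216 − 65 (−22 from intervention) = 129
  D = 211 + 65 − 3·129 = -111
  N = 135 + 3·65 − 3·129 + 6·(-111) = -723
N: -1038 − (-723) = -315

-315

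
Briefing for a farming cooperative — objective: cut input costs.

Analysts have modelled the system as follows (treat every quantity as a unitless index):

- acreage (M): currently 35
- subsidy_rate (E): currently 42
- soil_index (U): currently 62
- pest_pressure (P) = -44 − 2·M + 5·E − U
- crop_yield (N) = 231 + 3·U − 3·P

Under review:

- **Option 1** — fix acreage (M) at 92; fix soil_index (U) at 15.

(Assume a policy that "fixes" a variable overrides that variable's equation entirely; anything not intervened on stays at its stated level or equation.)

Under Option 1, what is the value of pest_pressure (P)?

-33

Option 1 (M := 92, U := 15):
  M = 92
  E = 42
  U = 15
  P = -44 − 2·92 + 5·42 − 15 = -33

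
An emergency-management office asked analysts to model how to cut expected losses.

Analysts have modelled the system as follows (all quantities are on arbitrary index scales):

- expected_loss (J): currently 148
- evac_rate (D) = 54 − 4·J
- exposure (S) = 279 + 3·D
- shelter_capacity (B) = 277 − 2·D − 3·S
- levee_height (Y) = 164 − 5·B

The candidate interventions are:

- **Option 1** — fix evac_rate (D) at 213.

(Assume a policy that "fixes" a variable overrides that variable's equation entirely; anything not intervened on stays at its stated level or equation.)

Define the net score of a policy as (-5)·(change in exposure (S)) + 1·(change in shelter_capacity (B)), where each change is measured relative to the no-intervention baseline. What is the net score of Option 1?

Baseline:
  J = 148
  D = 54 − 4·148 = -538
  S = 279 + 3·(-538) = -1335
  B = 277 − 2·(-538) − 3·(-1335) = 5358
Option 1 (D := 213):
  J = 148
  D = 213
  S = 279 + 3·213 = 918
  B = 277 − 2·213 − 3·918 = -2903
ΔS = 918 − (-1335) = 2253; ΔB = -2903 − 5358 = -8261
Score = (-5)·2253 + 1·(-8261) = -19526

-19526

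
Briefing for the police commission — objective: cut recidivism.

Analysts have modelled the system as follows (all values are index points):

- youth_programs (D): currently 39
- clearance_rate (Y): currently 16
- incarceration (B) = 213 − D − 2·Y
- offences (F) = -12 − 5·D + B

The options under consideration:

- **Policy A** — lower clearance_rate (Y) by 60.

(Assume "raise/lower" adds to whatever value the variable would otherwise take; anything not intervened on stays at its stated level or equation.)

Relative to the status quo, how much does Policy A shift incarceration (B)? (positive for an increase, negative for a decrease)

Baseline:
  D = 39
  Y = 16
  B = 213 − 39 − 2·16 = 142
Policy A (Y − 60):
  D = 39
  Y = 16 − 60 = -44
  B = 213 − 39 − 2·(-44) = 262
Change in B: 262 − 142 = 120

120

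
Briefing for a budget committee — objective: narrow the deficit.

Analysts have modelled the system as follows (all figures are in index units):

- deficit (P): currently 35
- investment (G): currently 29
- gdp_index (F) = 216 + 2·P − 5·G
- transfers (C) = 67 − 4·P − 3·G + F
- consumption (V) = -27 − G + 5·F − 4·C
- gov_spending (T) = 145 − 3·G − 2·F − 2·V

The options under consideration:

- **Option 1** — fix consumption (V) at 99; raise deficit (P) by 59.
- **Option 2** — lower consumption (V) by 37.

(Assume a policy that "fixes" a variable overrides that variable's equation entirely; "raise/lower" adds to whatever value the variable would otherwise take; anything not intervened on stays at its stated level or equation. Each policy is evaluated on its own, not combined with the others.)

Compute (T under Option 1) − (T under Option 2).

Option 1 (V := 99, P + 59):
  P = 35 + 59 = 94
  G = 29
  F = 216 + 2·94 − 5·29 = 259
  C = 67 − 4·94 − 3·29 + 259 = -137
  V = 99
  T = 145 − 3·29 − 2·259 − 2·99 = -658
Option 2 (V − 37):
  P = 35
  G = 29
  F = 216 + 2·35 − 5·29 = 141
  C = 67 − 4·35 − 3·29 + 141 = -19
  V = -27 − 29 + 5·141 − 4·(-19) (−37 from intervention) = 688
  T = 145 − 3·29 − 2·141 − 2·688 = -1600
T: -658 − (-1600) = 942

942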